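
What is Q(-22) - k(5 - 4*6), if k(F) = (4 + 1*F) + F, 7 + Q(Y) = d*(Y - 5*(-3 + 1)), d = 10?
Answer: -93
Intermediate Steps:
Q(Y) = 93 + 10*Y (Q(Y) = -7 + 10*(Y - 5*(-3 + 1)) = -7 + 10*(Y - 5*(-2)) = -7 + 10*(Y + 10) = -7 + 10*(10 + Y) = -7 + (100 + 10*Y) = 93 + 10*Y)
k(F) = 4 + 2*F (k(F) = (4 + F) + F = 4 + 2*F)
Q(-22) - k(5 - 4*6) = (93 + 10*(-22)) - (4 + 2*(5 - 4*6)) = (93 - 220) - (4 + 2*(5 - 24)) = -127 - (4 + 2*(-19)) = -127 - (4 - 38) = -127 - 1*(-34) = -127 + 34 = -93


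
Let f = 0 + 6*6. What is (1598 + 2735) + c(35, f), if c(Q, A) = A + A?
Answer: 4405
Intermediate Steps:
f = 36 (f = 0 + 36 = 36)
c(Q, A) = 2*A
(1598 + 2735) + c(35, f) = (1598 + 2735) + 2*36 = 4333 + 72 = 4405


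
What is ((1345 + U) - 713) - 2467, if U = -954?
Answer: -2789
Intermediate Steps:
((1345 + U) - 713) - 2467 = ((1345 - 954) - 713) - 2467 = (391 - 713) - 2467 = -322 - 2467 = -2789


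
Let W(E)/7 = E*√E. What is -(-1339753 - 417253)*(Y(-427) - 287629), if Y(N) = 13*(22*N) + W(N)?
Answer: -719934965506 - 5251690934*I*√427 ≈ -7.1993e+11 - 1.0852e+11*I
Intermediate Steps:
W(E) = 7*E^(3/2) (W(E) = 7*(E*√E) = 7*E^(3/2))
Y(N) = 7*N^(3/2) + 286*N (Y(N) = 13*(22*N) + 7*N^(3/2) = 286*N + 7*N^(3/2) = 7*N^(3/2) + 286*N)
-(-1339753 - 417253)*(Y(-427) - 287629) = -(-1339753 - 417253)*((7*(-427)^(3/2) + 286*(-427)) - 287629) = -(-1757006)*((7*(-427*I*√427) - 122122) - 287629) = -(-1757006)*((-2989*I*√427 - 122122) - 287629) = -(-1757006)*((-122122 - 2989*I*√427) - 287629) = -(-1757006)*(-409751 - 2989*I*√427) = -(719934965506 + 5251690934*I*√427) = -719934965506 - 5251690934*I*√427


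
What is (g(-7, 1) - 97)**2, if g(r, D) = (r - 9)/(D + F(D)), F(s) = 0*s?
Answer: 12769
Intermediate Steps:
F(s) = 0
g(r, D) = (-9 + r)/D (g(r, D) = (r - 9)/(D + 0) = (-9 + r)/D)
(g(-7, 1) - 97)**2 = ((-9 - 7)/1 - 97)**2 = (1*(-16) - 97)**2 = (-16 - 97)**2 = (-113)**2 = 12769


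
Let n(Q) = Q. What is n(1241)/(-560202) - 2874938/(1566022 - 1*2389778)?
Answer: 2756033795/790187943 ≈ 3.4878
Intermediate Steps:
n(1241)/(-560202) - 2874938/(1566022 - 1*2389778) = 1241/(-560202) - 2874938/(1566022 - 1*2389778) = 1241*(-1/560202) - 2874938/(1566022 - 2389778) = -17/7674 - 2874938/(-823756) = -17/7674 - 2874938*(-1/823756) = -17/7674 + 1437469/411878 = 2756033795/790187943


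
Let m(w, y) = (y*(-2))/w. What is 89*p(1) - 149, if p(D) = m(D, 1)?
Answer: -327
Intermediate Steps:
m(w, y) = -2*y/w (m(w, y) = (-2*y)/w = -2*y/w)
p(D) = -2/D (p(D) = -2*1/D = -2/D)
89*p(1) - 149 = 89*(-2/1) - 149 = 89*(-2*1) - 149 = 89*(-2) - 149 = -178 - 149 = -327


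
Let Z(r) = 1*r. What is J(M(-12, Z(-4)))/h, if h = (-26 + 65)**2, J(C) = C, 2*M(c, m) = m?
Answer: -2/1521 ≈ -0.0013149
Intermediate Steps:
Z(r) = r
M(c, m) = m/2
h = 1521 (h = 39**2 = 1521)
J(M(-12, Z(-4)))/h = ((1/2)*(-4))/1521 = -2*1/1521 = -2/1521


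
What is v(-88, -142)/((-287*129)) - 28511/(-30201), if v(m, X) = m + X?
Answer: 354169661/372710541 ≈ 0.95025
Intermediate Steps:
v(m, X) = X + m
v(-88, -142)/((-287*129)) - 28511/(-30201) = (-142 - 88)/((-287*129)) - 28511/(-30201) = -230/(-37023) - 28511*(-1/30201) = -230*(-1/37023) + 28511/30201 = 230/37023 + 28511/30201 = 354169661/372710541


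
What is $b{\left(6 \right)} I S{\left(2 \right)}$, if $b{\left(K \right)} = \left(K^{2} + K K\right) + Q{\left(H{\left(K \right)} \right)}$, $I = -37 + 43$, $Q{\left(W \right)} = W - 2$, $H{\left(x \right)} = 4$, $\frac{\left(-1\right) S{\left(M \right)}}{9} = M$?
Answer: $-7992$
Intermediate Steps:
$S{\left(M \right)} = - 9 M$
$Q{\left(W \right)} = -2 + W$
$I = 6$
$b{\left(K \right)} = 2 + 2 K^{2}$ ($b{\left(K \right)} = \left(K^{2} + K K\right) + \left(-2 + 4\right) = \left(K^{2} + K^{2}\right) + 2 = 2 K^{2} + 2 = 2 + 2 K^{2}$)
$b{\left(6 \right)} I S{\left(2 \right)} = \left(2 + 2 \cdot 6^{2}\right) 6 \left(\left(-9\right) 2\right) = \left(2 + 2 \cdot 36\right) 6 \left(-18\right) = \left(2 + 72\right) 6 \left(-18\right) = 74 \cdot 6 \left(-18\right) = 444 \left(-18\right) = -7992$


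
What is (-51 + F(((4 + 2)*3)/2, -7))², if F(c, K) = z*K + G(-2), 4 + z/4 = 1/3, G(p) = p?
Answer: 22201/9 ≈ 2466.8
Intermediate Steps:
z = -44/3 (z = -16 + 4/3 = -44/3 ≈ -14.667)
F(c, K) = -2 - 44*K/3 (F(c, K) = -44*K/3 - 2 = -2 - 44*K/3)
(-51 + F(((4 + 2)*3)/2, -7))² = (-51 + (-2 - 44/3*(-7)))² = (-51 + (-2 + 308/3))² = (-51 + 302/3)² = (149/3)² = 22201/9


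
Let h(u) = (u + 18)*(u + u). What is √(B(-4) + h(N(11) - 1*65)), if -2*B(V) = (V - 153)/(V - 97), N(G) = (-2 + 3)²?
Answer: √240222238/202 ≈ 76.728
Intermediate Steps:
N(G) = 1 (N(G) = 1² = 1)
h(u) = 2*u*(18 + u) (h(u) = (18 + u)*(2*u) = 2*u*(18 + u))
B(V) = -(-153 + V)/(2*(-97 + V)) (B(V) = -(V - 153)/(2*(V - 97)) = -(-153 + V)/(2*(-97 + V)))
√(B(-4) + h(N(11) - 1*65)) = √((153 - 1*(-4))/(2*(-97 - 4)) + 2*(1 - 1*65)*(18 + (1 - 1*65))) = √((½)*(153 + 4)/(-101) + 2*(1 - 65)*(18 + (1 - 65))) = √((½)*(-1/101)*157 + 2*(-64)*(18 - 64)) = √(-157/202 + 2*(-64)*(-46)) = √(-157/202 + 5888) = √(1189219/202) = √240222238/202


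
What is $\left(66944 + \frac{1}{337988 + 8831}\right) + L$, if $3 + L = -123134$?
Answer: $- \frac{19488800066}{346819} \approx -56193.0$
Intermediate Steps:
$L = -123137$ ($L = -3 - 123134 = -123137$)
$\left(66944 + \frac{1}{337988 + 8831}\right) + L = \left(66944 + \frac{1}{337988 + 8831}\right) - 123137 = \left(66944 + \frac{1}{346819}\right) - 123137 = \frac{23217451137}{346819} - 123137 = - \frac{19488800066}{346819}$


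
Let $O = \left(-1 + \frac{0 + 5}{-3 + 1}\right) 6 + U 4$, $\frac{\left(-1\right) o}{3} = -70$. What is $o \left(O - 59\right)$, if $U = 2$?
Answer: $-15120$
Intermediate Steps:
$o = 210$ ($o = \left(-3\right) \left(-70\right) = 210$)
$O = -13$ ($O = \left(-1 + \frac{0 + 5}{-3 + 1}\right) 6 + 2 \cdot 4 = \left(-1 + \frac{5}{-2}\right) 6 + 8 = \left(-1 + 5 \left(- \frac{1}{2}\right)\right) 6 + 8 = \left(-1 - \frac{5}{2}\right) 6 + 8 = \left(- \frac{7}{2}\right) 6 + 8 = -21 + 8 = -13$)
$o \left(O - 59\right) = 210 \left(-13 - 59\right) = 210 \left(-72\right) = -15120$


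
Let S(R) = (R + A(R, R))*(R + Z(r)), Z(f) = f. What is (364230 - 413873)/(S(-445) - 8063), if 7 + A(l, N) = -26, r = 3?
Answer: -49643/203213 ≈ -0.24429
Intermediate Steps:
A(l, N) = -33 (A(l, N) = -7 - 26 = -33)
S(R) = (-33 + R)*(3 + R) (S(R) = (R - 33)*(R + 3) = (-33 + R)*(3 + R))
(364230 - 413873)/(S(-445) - 8063) = (364230 - 413873)/((-99 + (-445)**2 - 30*(-445)) - 8063) = -49643/((-99 + 198025 + 13350) - 8063) = -49643/(211276 - 8063) = -49643/203213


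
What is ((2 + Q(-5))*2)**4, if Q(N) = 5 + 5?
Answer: 331776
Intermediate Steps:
Q(N) = 10
((2 + Q(-5))*2)**4 = ((2 + 10)*2)**4 = (12*2)**4 = 24**4 = 331776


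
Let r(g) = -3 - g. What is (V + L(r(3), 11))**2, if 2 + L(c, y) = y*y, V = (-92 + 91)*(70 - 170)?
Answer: 47961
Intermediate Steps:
V = 100 (V = -1*(-100) = 100)
L(c, y) = -2 + y**2 (L(c, y) = -2 + y*y = -2 + y**2)
(V + L(r(3), 11))**2 = (100 + (-2 + 11**2))**2 = (100 + (-2 + 121))**2 = (100 + 119)**2 = 219**2 = 47961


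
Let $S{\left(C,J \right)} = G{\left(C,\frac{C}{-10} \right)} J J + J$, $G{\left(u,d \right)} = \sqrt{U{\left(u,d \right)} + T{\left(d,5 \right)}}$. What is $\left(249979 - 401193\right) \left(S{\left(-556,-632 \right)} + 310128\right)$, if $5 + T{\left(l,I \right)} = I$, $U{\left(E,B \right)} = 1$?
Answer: $-107198628880$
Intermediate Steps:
$T{\left(l,I \right)} = -5 + I$
$G{\left(u,d \right)} = 1$ ($G{\left(u,d \right)} = \sqrt{1 + \left(-5 + 5\right)} = \sqrt{1 + 0} = \sqrt{1} = 1$)
$S{\left(C,J \right)} = J + J^{2}$ ($S{\left(C,J \right)} = 1 J J + J = J J + J = J^{2} + J = J + J^{2}$)
$\left(249979 - 401193\right) \left(S{\left(-556,-632 \right)} + 310128\right) = \left(249979 - 401193\right) \left(- 632 \left(1 - 632\right) + 310128\right) = - 151214 \left(\left(-632\right) \left(-631\right) + 310128\right) = - 151214 \left(398792 + 310128\right) = \left(-151214\right) 708920 = -107198628880$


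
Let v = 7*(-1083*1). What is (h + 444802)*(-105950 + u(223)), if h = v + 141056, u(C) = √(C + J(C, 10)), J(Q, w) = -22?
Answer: -61268448150 + 578277*√201 ≈ -6.1260e+10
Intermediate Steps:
v = -7581 (v = 7*(-1083) = -7581)
u(C) = √(-22 + C) (u(C) = √(C - 22) = √(-22 + C))
h = 133475 (h = -7581 + 141056 = 133475)
(h + 444802)*(-105950 + u(223)) = (133475 + 444802)*(-105950 + √(-22 + 223)) = 578277*(-105950 + √201) = -61268448150 + 578277*√201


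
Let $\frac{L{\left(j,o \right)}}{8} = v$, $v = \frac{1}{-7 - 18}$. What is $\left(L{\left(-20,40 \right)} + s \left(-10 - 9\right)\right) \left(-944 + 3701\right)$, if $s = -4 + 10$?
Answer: $- \frac{7879506}{25} \approx -3.1518 \cdot 10^{5}$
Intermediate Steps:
$s = 6$
$v = - \frac{1}{25}$ ($v = \frac{1}{-25} = - \frac{1}{25} \approx -0.04$)
$L{\left(j,o \right)} = - \frac{8}{25}$ ($L{\left(j,o \right)} = 8 \left(- \frac{1}{25}\right) = - \frac{8}{25}$)
$\left(L{\left(-20,40 \right)} + s \left(-10 - 9\right)\right) \left(-944 + 3701\right) = \left(- \frac{8}{25} + 6 \left(-10 - 9\right)\right) \left(-944 + 3701\right) = \left(- \frac{8}{25} + 6 \left(-19\right)\right) 2757 = \left(- \frac{8}{25} - 114\right) 2757 = \left(- \frac{2858}{25}\right) 2757 = - \frac{7879506}{25}$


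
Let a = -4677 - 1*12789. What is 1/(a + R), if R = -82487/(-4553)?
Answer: -4553/79440211 ≈ -5.7314e-5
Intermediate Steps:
a = -17466 (a = -4677 - 12789 = -17466)
R = 82487/4553 (R = -82487*(-1/4553) = 82487/4553 ≈ 18.117)
1/(a + R) = 1/(-17466 + 82487/4553) = 1/(-79440211/4553) = -4553/79440211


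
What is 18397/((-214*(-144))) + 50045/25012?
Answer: 500583121/192692448 ≈ 2.5978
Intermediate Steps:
18397/((-214*(-144))) + 50045/25012 = 18397/30816 + 50045*(1/25012) = 18397*(1/30816) + 50045/25012 = 18397/30816 + 50045/25012 = 500583121/192692448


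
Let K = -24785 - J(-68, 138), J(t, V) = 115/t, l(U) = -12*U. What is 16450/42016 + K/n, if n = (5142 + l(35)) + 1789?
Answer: -7940611205/2325312496 ≈ -3.4149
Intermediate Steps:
n = 6511 (n = (5142 - 12*35) + 1789 = (5142 - 420) + 1789 = 4722 + 1789 = 6511)
K = -1685265/68 (K = -24785 - 115/(-68) = -24785 - 115*(-1)/68 = -24785 - 1*(-115/68) = -24785 + 115/68 = -1685265/68 ≈ -24783.)
16450/42016 + K/n = 16450/42016 - 1685265/68/6511 = 16450*(1/42016) - 1685265/68*1/6511 = 8225/21008 - 1685265/442748 = -7940611205/2325312496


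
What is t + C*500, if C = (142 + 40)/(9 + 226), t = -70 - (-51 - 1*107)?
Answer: 22336/47 ≈ 475.23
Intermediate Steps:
t = 88 (t = -70 - (-51 - 107) = -70 - 1*(-158) = -70 + 158 = 88)
C = 182/235 ≈ 0.77447
t + C*500 = 88 + (182/235)*500 = 88 + 18200/47 = 22336/47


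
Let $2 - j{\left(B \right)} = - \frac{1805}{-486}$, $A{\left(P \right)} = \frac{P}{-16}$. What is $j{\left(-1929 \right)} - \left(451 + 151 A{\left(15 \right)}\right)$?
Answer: $- \frac{1209757}{3888} \approx -311.15$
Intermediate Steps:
$A{\left(P \right)} = - \frac{P}{16}$ ($A{\left(P \right)} = P \left(- \frac{1}{16}\right) = - \frac{P}{16}$)
$j{\left(B \right)} = - \frac{833}{486}$ ($j{\left(B \right)} = 2 - - \frac{1805}{-486} = 2 - \left(-1805\right) \left(- \frac{1}{486}\right) = 2 - \frac{1805}{486} = - \frac{833}{486}$)
$j{\left(-1929 \right)} - \left(451 + 151 A{\left(15 \right)}\right) = - \frac{833}{486} - \left(451 + 151 \left(\left(- \frac{1}{16}\right) 15\right)\right) = - \frac{833}{486} - \frac{4951}{16} = - \frac{1209757}{3888}$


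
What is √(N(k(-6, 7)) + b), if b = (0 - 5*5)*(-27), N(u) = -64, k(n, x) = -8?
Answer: √611 ≈ 24.718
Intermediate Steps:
b = 675 (b = (0 - 25)*(-27) = -25*(-27) = 675)
√(N(k(-6, 7)) + b) = √(-64 + 675) = √611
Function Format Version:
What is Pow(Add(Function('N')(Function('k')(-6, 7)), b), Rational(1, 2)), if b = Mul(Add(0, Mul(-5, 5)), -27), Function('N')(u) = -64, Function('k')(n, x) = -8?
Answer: Pow(611, Rational(1, 2)) ≈ 24.718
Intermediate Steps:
b = 675 (b = Mul(Add(0, -25), -27) = Mul(-25, -27) = 675)
Pow(Add(Function('N')(Function('k')(-6, 7)), b), Rational(1, 2)) = Pow(Add(-64, 675), Rational(1, 2)) = Pow(611, Rational(1, 2))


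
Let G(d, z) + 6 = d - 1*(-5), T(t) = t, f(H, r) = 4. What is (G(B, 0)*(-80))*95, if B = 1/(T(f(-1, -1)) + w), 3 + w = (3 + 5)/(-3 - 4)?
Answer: 60800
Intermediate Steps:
w = -29/7 (w = -3 + (3 + 5)/(-3 - 4) = -3 + 8/(-7) = -3 + 8*(-⅐) = -3 - 8/7 = -29/7 ≈ -4.1429)
B = -7 (B = 1/(4 - 29/7) = 1/(-⅐) = -7)
G(d, z) = -1 + d (G(d, z) = -6 + (d - 1*(-5)) = -6 + (d + 5) = -6 + (5 + d) = -1 + d)
(G(B, 0)*(-80))*95 = ((-1 - 7)*(-80))*95 = -8*(-80)*95 = 640*95 = 60800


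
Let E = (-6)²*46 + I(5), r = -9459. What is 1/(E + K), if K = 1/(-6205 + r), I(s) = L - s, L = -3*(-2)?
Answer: 15664/25955247 ≈ 0.00060350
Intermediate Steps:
L = 6
I(s) = 6 - s
K = -1/15664 (K = 1/(-6205 - 9459) = 1/(-15664) = -1/15664 ≈ -6.3841e-5)
E = 1657 (E = (-6)²*46 + (6 - 1*5) = 36*46 + (6 - 5) = 1656 + 1 = 1657)
1/(E + K) = 1/(1657 - 1/15664) = 1/(25955247/15664) = 15664/25955247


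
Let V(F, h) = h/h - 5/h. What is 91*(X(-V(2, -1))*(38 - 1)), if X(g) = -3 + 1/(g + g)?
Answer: -124579/12 ≈ -10382.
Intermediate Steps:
V(F, h) = 1 - 5/h
X(g) = -3 + 1/(2*g)
91*(X(-V(2, -1))*(38 - 1)) = 91*((-3 + 1/(2*((-(-5 - 1)/(-1)))))*(38 - 1)) = 91*((-3 + 1/(2*((-(-1)*(-6)))))*37) = 91*((-3 + 1/(2*((-1*6))))*37) = 91*((-3 + (1/2)/(-6))*37) = 91*((-3 + (1/2)*(-1/6))*37) = 91*((-3 - 1/12)*37) = 91*(-37/12*37) = 91*(-1369/12) = -124579/12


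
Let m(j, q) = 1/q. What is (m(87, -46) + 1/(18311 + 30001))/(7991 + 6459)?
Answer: -24133/16056493200 ≈ -1.5030e-6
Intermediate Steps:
(m(87, -46) + 1/(18311 + 30001))/(7991 + 6459) = (1/(-46) + 1/(18311 + 30001))/(7991 + 6459) = (-1/46 + 1/48312)/14450 = (-1/46 + 1/48312)*(1/14450) = -24133/1111176*1/14450 = -24133/16056493200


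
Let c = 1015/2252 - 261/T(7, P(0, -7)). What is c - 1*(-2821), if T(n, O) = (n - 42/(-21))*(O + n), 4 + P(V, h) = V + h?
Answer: 3185117/1126 ≈ 2828.7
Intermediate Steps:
P(V, h) = -4 + V + h (P(V, h) = -4 + (V + h) = -4 + V + h)
T(n, O) = (2 + n)*(O + n) (T(n, O) = (n - 42*(-1/21))*(O + n) = (n + 2)*(O + n) = (2 + n)*(O + n))
c = 8671/1126 (c = 1015/2252 - 261/(7² + 2*(-4 + 0 - 7) + 2*7 + (-4 + 0 - 7)*7) = 1015*(1/2252) - 261/(49 + 2*(-11) + 14 - 11*7) = 1015/2252 - 261/(49 - 22 + 14 - 77) = 1015/2252 - 261/(-36) = 1015/2252 - 261*(-1/36) = 1015/2252 + 29/4 = 8671/1126 ≈ 7.7007)
c - 1*(-2821) = 8671/1126 - 1*(-2821) = 8671/1126 + 2821 = 3185117/1126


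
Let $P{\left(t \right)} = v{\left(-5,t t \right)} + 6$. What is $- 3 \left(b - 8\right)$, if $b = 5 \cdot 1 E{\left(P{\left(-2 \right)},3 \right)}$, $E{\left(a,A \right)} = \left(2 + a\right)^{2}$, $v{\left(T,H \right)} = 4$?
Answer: $-2136$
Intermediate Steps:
$P{\left(t \right)} = 10$ ($P{\left(t \right)} = 4 + 6 = 10$)
$b = 720$ ($b = 5 \cdot 1 \left(2 + 10\right)^{2} = 5 \cdot 12^{2} = 5 \cdot 144 = 720$)
$- 3 \left(b - 8\right) = - 3 \left(720 - 8\right) = \left(-3\right) 712 = -2136$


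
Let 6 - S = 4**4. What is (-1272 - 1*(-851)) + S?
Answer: -671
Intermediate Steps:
S = -250 (S = 6 - 1*4**4 = 6 - 1*256 = 6 - 256 = -250)
(-1272 - 1*(-851)) + S = (-1272 - 1*(-851)) - 250 = (-1272 + 851) - 250 = -421 - 250 = -671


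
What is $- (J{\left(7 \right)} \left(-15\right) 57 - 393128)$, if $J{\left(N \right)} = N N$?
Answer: $435023$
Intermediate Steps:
$J{\left(N \right)} = N^{2}$
$- (J{\left(7 \right)} \left(-15\right) 57 - 393128) = - (7^{2} \left(-15\right) 57 - 393128) = - (49 \left(-15\right) 57 - 393128) = - (\left(-735\right) 57 - 393128) = - (-41895 - 393128) = \left(-1\right) \left(-435023\right) = 435023$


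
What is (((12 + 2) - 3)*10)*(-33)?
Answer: -3630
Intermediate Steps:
(((12 + 2) - 3)*10)*(-33) = ((14 - 3)*10)*(-33) = (11*10)*(-33) = 110*(-33) = -3630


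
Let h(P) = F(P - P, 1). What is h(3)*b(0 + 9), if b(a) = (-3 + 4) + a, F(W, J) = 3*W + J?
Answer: 10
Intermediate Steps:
F(W, J) = J + 3*W
b(a) = 1 + a
h(P) = 1 (h(P) = 1 + 3*(P - P) = 1 + 3*0 = 1 + 0 = 1)
h(3)*b(0 + 9) = 1*(1 + (0 + 9)) = 1*(1 + 9) = 1*10 = 10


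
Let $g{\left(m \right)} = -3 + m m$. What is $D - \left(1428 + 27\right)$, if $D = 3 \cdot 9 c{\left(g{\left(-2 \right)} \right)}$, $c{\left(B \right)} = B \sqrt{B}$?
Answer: $-1428$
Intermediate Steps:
$g{\left(m \right)} = -3 + m^{2}$
$c{\left(B \right)} = B^{\frac{3}{2}}$
$D = 27$ ($D = 3 \cdot 9 \left(-3 + \left(-2\right)^{2}\right)^{\frac{3}{2}} = 27 \left(-3 + 4\right)^{\frac{3}{2}} = 27 \cdot 1^{\frac{3}{2}} = 27 \cdot 1 = 27$)
$D - \left(1428 + 27\right) = 27 - \left(1428 + 27\right) = 27 - 1455 = -1428$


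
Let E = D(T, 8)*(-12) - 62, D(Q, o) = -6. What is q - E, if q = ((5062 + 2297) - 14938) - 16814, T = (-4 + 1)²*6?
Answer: -24403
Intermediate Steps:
T = 54 (T = (-3)²*6 = 9*6 = 54)
E = 10 (E = -6*(-12) - 62 = 72 - 62 = 10)
q = -24393 (q = (7359 - 14938) - 16814 = -7579 - 16814 = -24393)
q - E = -24393 - 1*10 = -24393 - 10 = -24403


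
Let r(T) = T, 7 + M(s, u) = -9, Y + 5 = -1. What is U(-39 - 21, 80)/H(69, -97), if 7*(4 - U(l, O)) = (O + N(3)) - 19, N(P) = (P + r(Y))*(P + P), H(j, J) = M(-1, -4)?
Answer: 15/112 ≈ 0.13393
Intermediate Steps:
Y = -6 (Y = -5 - 1 = -6)
M(s, u) = -16 (M(s, u) = -7 - 9 = -16)
H(j, J) = -16
N(P) = 2*P*(-6 + P) (N(P) = (P - 6)*(P + P) = (-6 + P)*(2*P) = 2*P*(-6 + P))
U(l, O) = 65/7 - O/7 (U(l, O) = 4 - ((O + 2*3*(-6 + 3)) - 19)/7 = 4 - ((O + 2*3*(-3)) - 19)/7 = 4 - ((O - 18) - 19)/7 = 4 - ((-18 + O) - 19)/7 = 4 - (-37 + O)/7 = 4 + (37/7 - O/7) = 65/7 - O/7)
U(-39 - 21, 80)/H(69, -97) = (65/7 - 1/7*80)/(-16) = (65/7 - 80/7)*(-1/16) = -15/7*(-1/16) = 15/112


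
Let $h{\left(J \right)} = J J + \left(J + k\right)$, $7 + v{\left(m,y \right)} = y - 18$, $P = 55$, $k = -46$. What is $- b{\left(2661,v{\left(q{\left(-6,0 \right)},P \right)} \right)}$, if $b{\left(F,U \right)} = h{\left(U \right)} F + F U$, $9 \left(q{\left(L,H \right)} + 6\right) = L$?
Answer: $-2432154$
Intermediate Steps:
$q{\left(L,H \right)} = -6 + \frac{L}{9}$
$v{\left(m,y \right)} = -25 + y$ ($v{\left(m,y \right)} = -7 + \left(y - 18\right) = -7 + \left(-18 + y\right) = -25 + y$)
$h{\left(J \right)} = -46 + J + J^{2}$ ($h{\left(J \right)} = J J + \left(J - 46\right) = J^{2} + \left(-46 + J\right) = -46 + J + J^{2}$)
$b{\left(F,U \right)} = F U + F \left(-46 + U + U^{2}\right)$ ($b{\left(F,U \right)} = \left(-46 + U + U^{2}\right) F + F U = F \left(-46 + U + U^{2}\right) + F U = F U + F \left(-46 + U + U^{2}\right)$)
$- b{\left(2661,v{\left(q{\left(-6,0 \right)},P \right)} \right)} = - 2661 \left(-46 + \left(-25 + 55\right)^{2} + 2 \left(-25 + 55\right)\right) = - 2661 \left(-46 + 30^{2} + 2 \cdot 30\right) = - 2661 \left(-46 + 900 + 60\right) = - 2661 \cdot 914 = \left(-1\right) 2432154 = -2432154$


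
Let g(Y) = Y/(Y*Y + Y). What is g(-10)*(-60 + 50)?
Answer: 10/9 ≈ 1.1111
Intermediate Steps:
g(Y) = Y/(Y + Y²) (g(Y) = Y/(Y² + Y) = Y/(Y + Y²))
g(-10)*(-60 + 50) = (-60 + 50)/(1 - 10) = -10/(-9) = -⅑*(-10) = 10/9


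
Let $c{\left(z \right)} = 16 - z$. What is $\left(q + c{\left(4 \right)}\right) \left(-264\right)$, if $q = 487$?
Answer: $-131736$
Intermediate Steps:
$\left(q + c{\left(4 \right)}\right) \left(-264\right) = \left(487 + \left(16 - 4\right)\right) \left(-264\right) = \left(487 + 12\right) \left(-264\right) = 499 \left(-264\right) = -131736$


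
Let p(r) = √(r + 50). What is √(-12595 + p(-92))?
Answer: √(-12595 + I*√42) ≈ 0.0289 + 112.23*I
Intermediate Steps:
p(r) = √(50 + r)
√(-12595 + p(-92)) = √(-12595 + √(50 - 92)) = √(-12595 + √(-42)) = √(-12595 + I*√42)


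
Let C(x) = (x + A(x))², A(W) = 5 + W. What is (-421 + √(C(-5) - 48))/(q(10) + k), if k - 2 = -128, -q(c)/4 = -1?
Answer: 421/122 - I*√23/122 ≈ 3.4508 - 0.03931*I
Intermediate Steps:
q(c) = 4 (q(c) = -4*(-1) = 4)
k = -126 (k = 2 - 128 = -126)
C(x) = (5 + 2*x)² (C(x) = (x + (5 + x))² = (5 + 2*x)²)
(-421 + √(C(-5) - 48))/(q(10) + k) = (-421 + √((5 + 2*(-5))² - 48))/(4 - 126) = (-421 + √((5 - 10)² - 48))/(-122) = (-421 + √((-5)² - 48))*(-1/122) = (-421 + √(25 - 48))*(-1/122) = (-421 + √(-23))*(-1/122) = (-421 + I*√23)*(-1/122) = 421/122 - I*√23/122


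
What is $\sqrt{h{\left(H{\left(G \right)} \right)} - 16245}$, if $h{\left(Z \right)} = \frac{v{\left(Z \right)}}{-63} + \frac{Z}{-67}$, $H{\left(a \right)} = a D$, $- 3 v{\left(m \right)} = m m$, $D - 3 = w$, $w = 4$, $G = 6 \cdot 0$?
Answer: $57 i \sqrt{5} \approx 127.46 i$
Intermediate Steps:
$G = 0$
$D = 7$ ($D = 3 + 4 = 7$)
$v{\left(m \right)} = - \frac{m^{2}}{3}$ ($v{\left(m \right)} = - \frac{m m}{3} = - \frac{m^{2}}{3}$)
$H{\left(a \right)} = 7 a$ ($H{\left(a \right)} = a 7 = 7 a$)
$h{\left(Z \right)} = - \frac{Z}{67} + \frac{Z^{2}}{189}$ ($h{\left(Z \right)} = \frac{\left(- \frac{1}{3}\right) Z^{2}}{-63} + \frac{Z}{-67} = - \frac{Z^{2}}{3} \left(- \frac{1}{63}\right) + Z \left(- \frac{1}{67}\right) = \frac{Z^{2}}{189} - \frac{Z}{67} = - \frac{Z}{67} + \frac{Z^{2}}{189}$)
$\sqrt{h{\left(H{\left(G \right)} \right)} - 16245} = \sqrt{\frac{7 \cdot 0 \left(-189 + 67 \cdot 7 \cdot 0\right)}{12663} - 16245} = \sqrt{\frac{1}{12663} \cdot 0 \left(-189 + 67 \cdot 0\right) - 16245} = \sqrt{\frac{1}{12663} \cdot 0 \left(-189 + 0\right) - 16245} = \sqrt{\frac{1}{12663} \cdot 0 \left(-189\right) - 16245} = \sqrt{0 - 16245} = \sqrt{-16245} = 57 i \sqrt{5}$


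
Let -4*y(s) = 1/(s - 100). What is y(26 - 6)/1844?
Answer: 1/590080 ≈ 1.6947e-6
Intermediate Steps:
y(s) = -1/(4*(-100 + s)) (y(s) = -1/(4*(s - 100)) = -1/(4*(-100 + s)))
y(26 - 6)/1844 = -1/(-400 + 4*(26 - 6))/1844 = -1/(-400 + 4*20)*(1/1844) = -1/(-400 + 80)*(1/1844) = -1/(-320)*(1/1844) = -1*(-1/320)*(1/1844) = (1/320)*(1/1844) = 1/590080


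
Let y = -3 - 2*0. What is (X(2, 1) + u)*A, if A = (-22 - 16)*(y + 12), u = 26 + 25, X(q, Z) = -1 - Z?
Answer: -16758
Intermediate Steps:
y = -3 (y = -3 + 0 = -3)
u = 51
A = -342 (A = (-22 - 16)*(-3 + 12) = -38*9 = -342)
(X(2, 1) + u)*A = ((-1 - 1*1) + 51)*(-342) = ((-1 - 1) + 51)*(-342) = (-2 + 51)*(-342) = 49*(-342) = -16758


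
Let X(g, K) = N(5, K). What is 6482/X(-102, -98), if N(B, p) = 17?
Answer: 6482/17 ≈ 381.29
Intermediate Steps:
X(g, K) = 17
6482/X(-102, -98) = 6482/17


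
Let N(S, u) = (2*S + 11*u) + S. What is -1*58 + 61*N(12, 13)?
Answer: 10861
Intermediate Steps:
N(S, u) = 3*S + 11*u
-1*58 + 61*N(12, 13) = -1*58 + 61*(3*12 + 11*13) = -58 + 61*(36 + 143) = -58 + 61*179 = -58 + 10919 = 10861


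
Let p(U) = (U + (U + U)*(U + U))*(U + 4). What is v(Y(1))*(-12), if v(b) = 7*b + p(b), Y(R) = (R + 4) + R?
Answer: -18504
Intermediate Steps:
Y(R) = 4 + 2*R (Y(R) = (4 + R) + R = 4 + 2*R)
p(U) = (4 + U)*(U + 4*U²) (p(U) = (U + (2*U)*(2*U))*(4 + U) = (U + 4*U²)*(4 + U) = (4 + U)*(U + 4*U²))
v(b) = 7*b + b*(4 + 4*b² + 17*b)
v(Y(1))*(-12) = ((4 + 2*1)*(11 + 4*(4 + 2*1)² + 17*(4 + 2*1)))*(-12) = ((4 + 2)*(11 + 4*(4 + 2)² + 17*(4 + 2)))*(-12) = (6*(11 + 4*6² + 17*6))*(-12) = (6*(11 + 4*36 + 102))*(-12) = (6*(11 + 144 + 102))*(-12) = (6*257)*(-12) = 1542*(-12) = -18504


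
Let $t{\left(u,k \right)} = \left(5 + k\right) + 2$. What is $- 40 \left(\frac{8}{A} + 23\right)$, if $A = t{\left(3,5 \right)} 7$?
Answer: $- \frac{19400}{21} \approx -923.81$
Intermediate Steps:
$t{\left(u,k \right)} = 7 + k$
$A = 84$ ($A = \left(7 + 5\right) 7 = 12 \cdot 7 = 84$)
$- 40 \left(\frac{8}{A} + 23\right) = - 40 \left(\frac{8}{84} + 23\right) = - 40 \left(8 \cdot \frac{1}{84} + 23\right) = - 40 \left(\frac{2}{21} + 23\right) = \left(-40\right) \frac{485}{21} = - \frac{19400}{21}$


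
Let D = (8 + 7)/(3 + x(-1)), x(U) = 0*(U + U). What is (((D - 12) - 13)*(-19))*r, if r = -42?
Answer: -15960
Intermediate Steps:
x(U) = 0 (x(U) = 0*(2*U) = 0)
D = 5 (D = (8 + 7)/(3 + 0) = 15/3 = 15*(1/3) = 5)
(((D - 12) - 13)*(-19))*r = (((5 - 12) - 13)*(-19))*(-42) = ((-7 - 13)*(-19))*(-42) = -20*(-19)*(-42) = 380*(-42) = -15960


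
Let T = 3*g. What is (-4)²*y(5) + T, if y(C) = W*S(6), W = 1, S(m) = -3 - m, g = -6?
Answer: -162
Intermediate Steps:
T = -18 (T = 3*(-6) = -18)
y(C) = -9 (y(C) = 1*(-3 - 1*6) = 1*(-3 - 6) = 1*(-9) = -9)
(-4)²*y(5) + T = (-4)²*(-9) - 18 = 16*(-9) - 18 = -144 - 18 = -162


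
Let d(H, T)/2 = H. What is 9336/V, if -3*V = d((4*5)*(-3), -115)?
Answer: 1167/5 ≈ 233.40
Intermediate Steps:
d(H, T) = 2*H
V = 40 (V = -2*(4*5)*(-3)/3 = -2*20*(-3)/3 = -2*(-60)/3 = -⅓*(-120) = 40)
9336/V = 9336/40 = 9336*(1/40) = 1167/5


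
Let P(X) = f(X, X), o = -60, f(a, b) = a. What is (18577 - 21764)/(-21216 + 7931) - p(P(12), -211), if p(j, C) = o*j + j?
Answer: 9408967/13285 ≈ 708.24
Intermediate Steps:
P(X) = X
p(j, C) = -59*j (p(j, C) = -60*j + j = -59*j)
(18577 - 21764)/(-21216 + 7931) - p(P(12), -211) = (18577 - 21764)/(-21216 + 7931) - (-59)*12 = -3187/(-13285) - 1*(-708) = -3187*(-1/13285) + 708 = 3187/13285 + 708 = 9408967/13285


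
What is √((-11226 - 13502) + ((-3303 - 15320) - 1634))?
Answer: I*√44985 ≈ 212.1*I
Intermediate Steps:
√((-11226 - 13502) + ((-3303 - 15320) - 1634)) = √(-24728 + (-18623 - 1634)) = √(-24728 - 20257) = √(-44985) = I*√44985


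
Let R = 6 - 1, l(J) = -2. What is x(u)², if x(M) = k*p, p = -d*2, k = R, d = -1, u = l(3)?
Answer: 100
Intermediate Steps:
u = -2
R = 5
k = 5
p = 2 (p = -1*(-1)*2 = 1*2 = 2)
x(M) = 10 (x(M) = 5*2 = 10)
x(u)² = 10² = 100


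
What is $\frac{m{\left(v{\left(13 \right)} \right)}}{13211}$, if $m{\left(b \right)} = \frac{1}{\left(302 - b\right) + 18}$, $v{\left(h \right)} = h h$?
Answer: $\frac{1}{1994861} \approx 5.0129 \cdot 10^{-7}$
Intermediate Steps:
$v{\left(h \right)} = h^{2}$
$m{\left(b \right)} = \frac{1}{320 - b}$
$\frac{m{\left(v{\left(13 \right)} \right)}}{13211} = \frac{\left(-1\right) \frac{1}{-320 + 13^{2}}}{13211} = - \frac{1}{-320 + 169} \cdot \frac{1}{13211} = - \frac{1}{-151} \cdot \frac{1}{13211} = \left(-1\right) \left(- \frac{1}{151}\right) \frac{1}{13211} = \frac{1}{151} \cdot \frac{1}{13211} = \frac{1}{1994861}$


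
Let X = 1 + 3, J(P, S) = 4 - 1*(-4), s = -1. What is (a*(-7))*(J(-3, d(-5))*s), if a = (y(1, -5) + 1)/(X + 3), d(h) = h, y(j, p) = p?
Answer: -32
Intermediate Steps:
J(P, S) = 8 (J(P, S) = 4 + 4 = 8)
X = 4
a = -4/7 (a = (-5 + 1)/(4 + 3) = -4/7 ≈ -0.57143)
(a*(-7))*(J(-3, d(-5))*s) = (-4/7*(-7))*(8*(-1)) = 4*(-8) = -32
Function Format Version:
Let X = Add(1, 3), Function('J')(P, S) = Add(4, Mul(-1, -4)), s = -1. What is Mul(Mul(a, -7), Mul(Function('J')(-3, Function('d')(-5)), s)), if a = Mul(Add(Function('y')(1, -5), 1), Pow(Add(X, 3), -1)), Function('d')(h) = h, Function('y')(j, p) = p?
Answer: -32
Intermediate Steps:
Function('J')(P, S) = 8 (Function('J')(P, S) = Add(4, 4) = 8)
X = 4
a = Rational(-4, 7) (a = Mul(Add(-5, 1), Pow(Add(4, 3), -1)) = Mul(-4, Pow(7, -1)) = Mul(-4, Rational(1, 7)) = Rational(-4, 7) ≈ -0.57143)
Mul(Mul(a, -7), Mul(Function('J')(-3, Function('d')(-5)), s)) = Mul(Mul(Rational(-4, 7), -7), Mul(8, -1)) = Mul(4, -8) = -32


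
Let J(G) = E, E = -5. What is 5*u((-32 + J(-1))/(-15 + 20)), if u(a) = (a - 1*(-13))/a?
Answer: -140/37 ≈ -3.7838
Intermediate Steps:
J(G) = -5
u(a) = (13 + a)/a (u(a) = (a + 13)/a = (13 + a)/a)
5*u((-32 + J(-1))/(-15 + 20)) = 5*((13 + (-32 - 5)/(-15 + 20))/(((-32 - 5)/(-15 + 20)))) = 5*((13 - 37/5)/((-37/5))) = 5*((13 - 37*⅕)/((-37*⅕))) = 5*((13 - 37/5)/(-37/5)) = 5*(-5/37*28/5) = 5*(-28/37) = -140/37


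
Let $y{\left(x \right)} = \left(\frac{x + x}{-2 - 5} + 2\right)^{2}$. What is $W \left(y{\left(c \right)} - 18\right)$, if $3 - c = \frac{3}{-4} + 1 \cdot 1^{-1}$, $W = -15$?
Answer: $\frac{48585}{196} \approx 247.88$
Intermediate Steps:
$c = \frac{11}{4}$ ($c = 3 - \left(\frac{3}{-4} + 1 \cdot 1^{-1}\right) = 3 - \left(3 \left(- \frac{1}{4}\right) + 1 \cdot 1\right) = 3 - \left(- \frac{3}{4} + 1\right) = 3 - \frac{1}{4} = \frac{11}{4} \approx 2.75$)
$y{\left(x \right)} = \left(2 - \frac{2 x}{7}\right)^{2}$ ($y{\left(x \right)} = \left(\frac{2 x}{-7} + 2\right)^{2} = \left(2 x \left(- \frac{1}{7}\right) + 2\right)^{2} = \left(- \frac{2 x}{7} + 2\right)^{2} = \left(2 - \frac{2 x}{7}\right)^{2}$)
$W \left(y{\left(c \right)} - 18\right) = - 15 \left(\frac{4 \left(-7 + \frac{11}{4}\right)^{2}}{49} - 18\right) = - 15 \left(\frac{4 \left(- \frac{17}{4}\right)^{2}}{49} - 18\right) = - 15 \left(\frac{4}{49} \cdot \frac{289}{16} - 18\right) = - 15 \left(\frac{289}{196} - 18\right) = \left(-15\right) \left(- \frac{3239}{196}\right) = \frac{48585}{196}$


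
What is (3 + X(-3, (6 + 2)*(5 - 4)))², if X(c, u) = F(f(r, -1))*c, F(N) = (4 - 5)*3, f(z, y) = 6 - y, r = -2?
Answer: 144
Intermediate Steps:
F(N) = -3 (F(N) = -1*3 = -3)
X(c, u) = -3*c
(3 + X(-3, (6 + 2)*(5 - 4)))² = (3 - 3*(-3))² = (3 + 9)² = 12² = 144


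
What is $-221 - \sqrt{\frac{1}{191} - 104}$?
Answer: $-221 - \frac{3 i \sqrt{421537}}{191} \approx -221.0 - 10.198 i$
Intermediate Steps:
$-221 - \sqrt{\frac{1}{191} - 104} = -221 - \sqrt{- \frac{19863}{191}} = -221 - \frac{3 i \sqrt{421537}}{191}$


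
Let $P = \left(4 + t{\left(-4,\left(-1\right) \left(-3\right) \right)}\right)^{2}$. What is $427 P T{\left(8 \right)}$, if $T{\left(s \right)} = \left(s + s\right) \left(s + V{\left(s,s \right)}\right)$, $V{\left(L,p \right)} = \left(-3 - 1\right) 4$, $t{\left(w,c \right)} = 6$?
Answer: $-5465600$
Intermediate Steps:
$V{\left(L,p \right)} = -16$ ($V{\left(L,p \right)} = \left(-4\right) 4 = -16$)
$T{\left(s \right)} = 2 s \left(-16 + s\right)$ ($T{\left(s \right)} = \left(s + s\right) \left(s - 16\right) = 2 s \left(-16 + s\right)$)
$P = 100$ ($P = \left(4 + 6\right)^{2} = 10^{2} = 100$)
$427 P T{\left(8 \right)} = 427 \cdot 100 \cdot 2 \cdot 8 \left(-16 + 8\right) = 427 \cdot 100 \cdot 2 \cdot 8 \left(-8\right) = 427 \cdot 100 \left(-128\right) = 427 \left(-12800\right) = -5465600$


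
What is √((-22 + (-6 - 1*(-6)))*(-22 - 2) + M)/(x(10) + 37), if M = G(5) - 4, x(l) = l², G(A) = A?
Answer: 23/137 ≈ 0.16788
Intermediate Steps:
M = 1 (M = 5 - 4 = 1)
√((-22 + (-6 - 1*(-6)))*(-22 - 2) + M)/(x(10) + 37) = √((-22 + (-6 - 1*(-6)))*(-22 - 2) + 1)/(10² + 37) = √((-22 + (-6 + 6))*(-24) + 1)/(100 + 37) = √((-22 + 0)*(-24) + 1)/137 = √(-22*(-24) + 1)/137 = √(528 + 1)/137 = √529/137 = (1/137)*23 = 23/137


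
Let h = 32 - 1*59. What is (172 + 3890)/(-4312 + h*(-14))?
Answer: -2031/1967 ≈ -1.0325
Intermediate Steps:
h = -27 (h = 32 - 59 = -27)
(172 + 3890)/(-4312 + h*(-14)) = (172 + 3890)/(-4312 - 27*(-14)) = 4062/(-4312 + 378) = 4062/(-3934) = 4062*(-1/3934) = -2031/1967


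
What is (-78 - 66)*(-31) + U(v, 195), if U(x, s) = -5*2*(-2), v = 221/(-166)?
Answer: 4484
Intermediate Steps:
v = -221/166 (v = 221*(-1/166) = -221/166 ≈ -1.3313)
U(x, s) = 20 (U(x, s) = -10*(-2) = 20)
(-78 - 66)*(-31) + U(v, 195) = (-78 - 66)*(-31) + 20 = -144*(-31) + 20 = 4464 + 20 = 4484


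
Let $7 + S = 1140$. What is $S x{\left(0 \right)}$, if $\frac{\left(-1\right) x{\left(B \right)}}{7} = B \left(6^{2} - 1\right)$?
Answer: $0$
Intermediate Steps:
$S = 1133$ ($S = -7 + 1140 = 1133$)
$x{\left(B \right)} = - 245 B$ ($x{\left(B \right)} = - 7 B \left(6^{2} - 1\right) = - 7 B \left(36 - 1\right) = - 7 B 35 = - 7 \cdot 35 B = - 245 B$)
$S x{\left(0 \right)} = 1133 \left(\left(-245\right) 0\right) = 1133 \cdot 0 = 0$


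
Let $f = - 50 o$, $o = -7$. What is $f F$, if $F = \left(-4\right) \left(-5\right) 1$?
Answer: $7000$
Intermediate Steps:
$F = 20$ ($F = 20 \cdot 1 = 20$)
$f = 350$ ($f = \left(-50\right) \left(-7\right) = 350$)
$f F = 350 \cdot 20 = 7000$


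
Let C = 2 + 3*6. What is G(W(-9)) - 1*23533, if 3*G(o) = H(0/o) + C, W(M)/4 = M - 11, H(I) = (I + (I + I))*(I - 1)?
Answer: -70579/3 ≈ -23526.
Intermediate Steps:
C = 20 (C = 2 + 18 = 20)
H(I) = 3*I*(-1 + I) (H(I) = (I + 2*I)*(-1 + I) = (3*I)*(-1 + I) = 3*I*(-1 + I))
W(M) = -44 + 4*M (W(M) = 4*(M - 11) = 4*(-11 + M) = -44 + 4*M)
G(o) = 20/3 (G(o) = (3*(0/o)*(-1 + 0/o) + 20)/3 = (3*0*(-1 + 0) + 20)/3 = (3*0*(-1) + 20)/3 = (0 + 20)/3 = (⅓)*20 = 20/3)
G(W(-9)) - 1*23533 = 20/3 - 1*23533 = 20/3 - 23533 = -70579/3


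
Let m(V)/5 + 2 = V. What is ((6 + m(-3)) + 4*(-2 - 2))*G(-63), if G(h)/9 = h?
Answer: 19845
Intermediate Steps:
G(h) = 9*h
m(V) = -10 + 5*V
((6 + m(-3)) + 4*(-2 - 2))*G(-63) = ((6 + (-10 + 5*(-3))) + 4*(-2 - 2))*(9*(-63)) = ((6 + (-10 - 15)) + 4*(-4))*(-567) = ((6 - 25) - 16)*(-567) = (-19 - 16)*(-567) = -35*(-567) = 19845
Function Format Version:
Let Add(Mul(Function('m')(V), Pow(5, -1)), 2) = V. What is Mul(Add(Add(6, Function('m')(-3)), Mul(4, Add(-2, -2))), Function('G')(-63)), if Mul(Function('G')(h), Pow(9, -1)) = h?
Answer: 19845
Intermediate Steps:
Function('G')(h) = Mul(9, h)
Function('m')(V) = Add(-10, Mul(5, V))
Mul(Add(Add(6, Function('m')(-3)), Mul(4, Add(-2, -2))), Function('G')(-63)) = Mul(Add(Add(6, Add(-10, Mul(5, -3))), Mul(4, Add(-2, -2))), Mul(9, -63)) = Mul(Add(Add(6, Add(-10, -15)), Mul(4, -4)), -567) = Mul(Add(Add(6, -25), -16), -567) = Mul(Add(-19, -16), -567) = Mul(-35, -567) = 19845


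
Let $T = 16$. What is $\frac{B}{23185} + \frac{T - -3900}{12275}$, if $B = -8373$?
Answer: $- \frac{2397223}{56919175} \approx -0.042116$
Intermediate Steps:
$\frac{B}{23185} + \frac{T - -3900}{12275} = - \frac{8373}{23185} + \frac{16 - -3900}{12275} = \left(-8373\right) \frac{1}{23185} + \left(16 + 3900\right) \frac{1}{12275} = - \frac{8373}{23185} + 3916 \cdot \frac{1}{12275} = - \frac{8373}{23185} + \frac{3916}{12275} = - \frac{2397223}{56919175}$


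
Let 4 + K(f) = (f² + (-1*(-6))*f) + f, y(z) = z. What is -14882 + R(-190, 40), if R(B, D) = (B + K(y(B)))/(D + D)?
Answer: -72249/5 ≈ -14450.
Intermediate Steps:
K(f) = -4 + f² + 7*f (K(f) = -4 + ((f² + (-1*(-6))*f) + f) = -4 + ((f² + 6*f) + f) = -4 + (f² + 7*f) = -4 + f² + 7*f)
R(B, D) = (-4 + B² + 8*B)/(2*D) (R(B, D) = (B + (-4 + B² + 7*B))/(D + D) = (-4 + B² + 8*B)/((2*D)) = (-4 + B² + 8*B)*(1/(2*D)) = (-4 + B² + 8*B)/(2*D))
-14882 + R(-190, 40) = -14882 + (½)*(-4 + (-190)² + 8*(-190))/40 = -14882 + (½)*(1/40)*(-4 + 36100 - 1520) = -14882 + (½)*(1/40)*34576 = -14882 + 2161/5 = -72249/5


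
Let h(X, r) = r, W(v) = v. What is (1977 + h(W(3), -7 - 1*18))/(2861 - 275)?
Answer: 976/1293 ≈ 0.75483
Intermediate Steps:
(1977 + h(W(3), -7 - 1*18))/(2861 - 275) = (1977 + (-7 - 1*18))/(2861 - 275) = (1977 + (-7 - 18))/2586 = (1977 - 25)*(1/2586) = 1952*(1/2586) = 976/1293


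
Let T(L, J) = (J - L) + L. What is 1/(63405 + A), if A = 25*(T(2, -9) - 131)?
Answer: 1/59905 ≈ 1.6693e-5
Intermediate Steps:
T(L, J) = J
A = -3500 (A = 25*(-9 - 131) = 25*(-140) = -3500)
1/(63405 + A) = 1/(63405 - 3500) = 1/59905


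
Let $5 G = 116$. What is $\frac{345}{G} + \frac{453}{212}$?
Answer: $\frac{52281}{3074} \approx 17.007$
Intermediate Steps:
$G = \frac{116}{5}$ ($G = \frac{1}{5} \cdot 116 = \frac{116}{5} \approx 23.2$)
$\frac{345}{G} + \frac{453}{212} = \frac{345}{\frac{116}{5}} + \frac{453}{212} = 345 \cdot \frac{5}{116} + 453 \cdot \frac{1}{212} = \frac{1725}{116} + \frac{453}{212} = \frac{52281}{3074}$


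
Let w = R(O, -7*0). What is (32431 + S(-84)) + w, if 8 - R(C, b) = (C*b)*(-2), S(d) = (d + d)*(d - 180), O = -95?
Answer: 76791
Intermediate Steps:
S(d) = 2*d*(-180 + d) (S(d) = (2*d)*(-180 + d) = 2*d*(-180 + d))
R(C, b) = 8 + 2*C*b (R(C, b) = 8 - C*b*(-2) = 8 - (-2)*C*b = 8 + 2*C*b)
w = 8 (w = 8 + 2*(-95)*(-7*0) = 8 + 2*(-95)*0 = 8 + 0 = 8)
(32431 + S(-84)) + w = (32431 + 2*(-84)*(-180 - 84)) + 8 = (32431 + 2*(-84)*(-264)) + 8 = (32431 + 44352) + 8 = 76783 + 8 = 76791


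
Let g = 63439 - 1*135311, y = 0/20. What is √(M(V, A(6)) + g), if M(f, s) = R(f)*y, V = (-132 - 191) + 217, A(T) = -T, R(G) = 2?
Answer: 8*I*√1123 ≈ 268.09*I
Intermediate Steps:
V = -106 (V = -323 + 217 = -106)
y = 0 (y = 0*(1/20) = 0)
g = -71872 (g = 63439 - 135311 = -71872)
M(f, s) = 0 (M(f, s) = 2*0 = 0)
√(M(V, A(6)) + g) = √(0 - 71872) = √(-71872) = 8*I*√1123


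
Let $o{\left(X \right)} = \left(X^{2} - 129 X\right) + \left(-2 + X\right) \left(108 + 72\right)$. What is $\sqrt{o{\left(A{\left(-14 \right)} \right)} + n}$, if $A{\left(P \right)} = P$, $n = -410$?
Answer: $2 i \sqrt{322} \approx 35.889 i$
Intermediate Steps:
$o{\left(X \right)} = -360 + X^{2} + 51 X$ ($o{\left(X \right)} = \left(X^{2} - 129 X\right) + \left(-2 + X\right) 180 = \left(X^{2} - 129 X\right) + \left(-360 + 180 X\right) = -360 + X^{2} + 51 X$)
$\sqrt{o{\left(A{\left(-14 \right)} \right)} + n} = \sqrt{\left(-360 + \left(-14\right)^{2} + 51 \left(-14\right)\right) - 410} = \sqrt{\left(-360 + 196 - 714\right) - 410} = \sqrt{-878 - 410} = \sqrt{-1288} = 2 i \sqrt{322}$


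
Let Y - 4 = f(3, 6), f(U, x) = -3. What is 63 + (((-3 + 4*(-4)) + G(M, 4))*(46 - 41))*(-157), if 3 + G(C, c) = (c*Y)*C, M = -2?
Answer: 23613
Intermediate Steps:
Y = 1 (Y = 4 - 3 = 1)
G(C, c) = -3 + C*c (G(C, c) = -3 + (c*1)*C = -3 + c*C = -3 + C*c)
63 + (((-3 + 4*(-4)) + G(M, 4))*(46 - 41))*(-157) = 63 + (((-3 + 4*(-4)) + (-3 - 2*4))*(46 - 41))*(-157) = 63 + (((-3 - 16) + (-3 - 8))*5)*(-157) = 63 + ((-19 - 11)*5)*(-157) = 63 - 30*5*(-157) = 63 - 150*(-157) = 63 + 23550 = 23613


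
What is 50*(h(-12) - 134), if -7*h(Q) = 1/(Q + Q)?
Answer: -562775/84 ≈ -6699.7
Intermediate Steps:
h(Q) = -1/(14*Q) (h(Q) = -1/(7*(Q + Q)) = -1/(2*Q)/7 = -1/(14*Q))
50*(h(-12) - 134) = 50*(-1/14/(-12) - 134) = 50*(-1/14*(-1/12) - 134) = 50*(1/168 - 134) = 50*(-22511/168) = -562775/84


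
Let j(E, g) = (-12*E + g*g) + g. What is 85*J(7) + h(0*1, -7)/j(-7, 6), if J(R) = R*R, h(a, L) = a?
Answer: 4165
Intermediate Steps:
J(R) = R**2
j(E, g) = g + g**2 - 12*E (j(E, g) = (-12*E + g**2) + g = (g**2 - 12*E) + g = g + g**2 - 12*E)
85*J(7) + h(0*1, -7)/j(-7, 6) = 85*7**2 + (0*1)/(6 + 6**2 - 12*(-7)) = 85*49 + 0/(6 + 36 + 84) = 4165 + 0/126 = 4165 + 0*(1/126) = 4165 + 0 = 4165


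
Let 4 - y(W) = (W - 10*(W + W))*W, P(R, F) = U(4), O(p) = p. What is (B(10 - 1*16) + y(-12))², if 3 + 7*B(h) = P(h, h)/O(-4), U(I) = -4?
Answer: 367795684/49 ≈ 7.5060e+6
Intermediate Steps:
P(R, F) = -4
B(h) = -2/7 (B(h) = -3/7 + (-4/(-4))/7 = -3/7 + (-4*(-¼))/7 = -3/7 + (⅐)*1 = -3/7 + ⅐ = -2/7)
y(W) = 4 + 19*W² (y(W) = 4 - (W - 10*(W + W))*W = 4 - (W - 20*W)*W = 4 - (-19*W)*W = 4 - (-19)*W² = 4 + 19*W²)
(B(10 - 1*16) + y(-12))² = (-2/7 + (4 + 19*(-12)²))² = (-2/7 + (4 + 19*144))² = (-2/7 + (4 + 2736))² = (-2/7 + 2740)² = (19178/7)² = 367795684/49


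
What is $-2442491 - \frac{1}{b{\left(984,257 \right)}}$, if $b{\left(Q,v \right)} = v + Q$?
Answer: $- \frac{3031131332}{1241} \approx -2.4425 \cdot 10^{6}$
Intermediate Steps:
$b{\left(Q,v \right)} = Q + v$
$-2442491 - \frac{1}{b{\left(984,257 \right)}} = -2442491 - \frac{1}{984 + 257} = -2442491 - \frac{1}{1241} = - \frac{3031131332}{1241}$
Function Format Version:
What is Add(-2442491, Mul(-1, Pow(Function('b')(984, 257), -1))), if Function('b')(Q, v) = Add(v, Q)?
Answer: Rational(-3031131332, 1241) ≈ -2.4425e+6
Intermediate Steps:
Function('b')(Q, v) = Add(Q, v)
Add(-2442491, Mul(-1, Pow(Function('b')(984, 257), -1))) = Add(-2442491, Mul(-1, Pow(Add(984, 257), -1))) = Add(-2442491, Mul(-1, Pow(1241, -1))) = Add(-2442491, Mul(-1, Rational(1, 1241))) = Add(-2442491, Rational(-1, 1241)) = Rational(-3031131332, 1241)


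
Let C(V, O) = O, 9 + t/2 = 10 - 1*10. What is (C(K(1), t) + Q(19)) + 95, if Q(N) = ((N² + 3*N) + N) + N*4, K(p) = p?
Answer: 590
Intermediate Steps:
Q(N) = N² + 8*N (Q(N) = (N² + 4*N) + 4*N = N² + 8*N)
t = -18 (t = -18 + 2*(10 - 1*10) = -18 + 2*(10 - 10) = -18 + 2*0 = -18 + 0 = -18)
(C(K(1), t) + Q(19)) + 95 = (-18 + 19*(8 + 19)) + 95 = (-18 + 19*27) + 95 = (-18 + 513) + 95 = 495 + 95 = 590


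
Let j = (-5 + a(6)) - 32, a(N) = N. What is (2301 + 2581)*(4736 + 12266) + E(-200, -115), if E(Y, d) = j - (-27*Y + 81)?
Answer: 82998252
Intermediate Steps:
j = -31 (j = (-5 + 6) - 32 = 1 - 32 = -31)
E(Y, d) = -112 + 27*Y (E(Y, d) = -31 - (-27*Y + 81) = -31 - (81 - 27*Y) = -31 + (-81 + 27*Y) = -112 + 27*Y)
(2301 + 2581)*(4736 + 12266) + E(-200, -115) = (2301 + 2581)*(4736 + 12266) + (-112 + 27*(-200)) = 4882*17002 + (-112 - 5400) = 83003764 - 5512 = 82998252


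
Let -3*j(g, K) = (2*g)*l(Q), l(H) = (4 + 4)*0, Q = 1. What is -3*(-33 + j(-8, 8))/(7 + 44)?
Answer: 33/17 ≈ 1.9412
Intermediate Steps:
l(H) = 0 (l(H) = 8*0 = 0)
j(g, K) = 0 (j(g, K) = -2*g*0/3 = -⅓*0 = 0)
-3*(-33 + j(-8, 8))/(7 + 44) = -3*(-33 + 0)/(7 + 44) = -(-99)/51 = -3*(-11/17) = 33/17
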